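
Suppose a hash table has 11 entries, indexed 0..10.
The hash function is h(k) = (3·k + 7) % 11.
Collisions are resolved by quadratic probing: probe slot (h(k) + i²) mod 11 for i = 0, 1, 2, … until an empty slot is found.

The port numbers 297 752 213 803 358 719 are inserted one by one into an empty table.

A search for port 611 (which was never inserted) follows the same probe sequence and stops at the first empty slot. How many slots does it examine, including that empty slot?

297: h=7 => slot 7
752: h=8 => slot 8
213: h=8, probe 8,9 => slot 9
803: h=7, probe 7,8,0 => slot 0
358: h=3 => slot 3
719: h=8, probe 8,9,1 => slot 1
Table: [803, 719, _, 358, _, _, _, 297, 752, 213, _]
Lookup 611: h=3, probe 3,4 → slot 4 empty, not found.

2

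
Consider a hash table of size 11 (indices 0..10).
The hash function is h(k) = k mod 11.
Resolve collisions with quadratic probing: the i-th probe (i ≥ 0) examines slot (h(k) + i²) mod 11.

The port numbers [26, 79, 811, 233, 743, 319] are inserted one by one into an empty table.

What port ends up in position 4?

Insert 26: h=4, slot 4 empty => index 4.
Insert 79: h=2, slot 2 empty => index 2.
Insert 811: h=8, slot 8 empty => index 8.
Insert 233: h=2, slot 2 occupied => index 3.
Insert 743: h=6, slot 6 empty => index 6.
Insert 319: h=0, slot 0 empty => index 0.
Table: [319, —, 79, 233, 26, —, 743, —, 811, —, —]

26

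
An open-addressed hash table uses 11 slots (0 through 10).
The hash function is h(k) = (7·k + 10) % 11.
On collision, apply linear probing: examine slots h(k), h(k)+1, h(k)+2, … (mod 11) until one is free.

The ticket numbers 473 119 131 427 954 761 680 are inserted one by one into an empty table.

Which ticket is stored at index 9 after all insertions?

680

473: h=10 → slot 10
119: h=7 → slot 7
131: h=3 → slot 3
427: h=7, probe 7,8 → slot 8
954: h=0 → slot 0
761: h=2 → slot 2
680: h=7, probe 7,8,9 → slot 9
Table: [954, -, 761, 131, -, -, -, 119, 427, 680, 473]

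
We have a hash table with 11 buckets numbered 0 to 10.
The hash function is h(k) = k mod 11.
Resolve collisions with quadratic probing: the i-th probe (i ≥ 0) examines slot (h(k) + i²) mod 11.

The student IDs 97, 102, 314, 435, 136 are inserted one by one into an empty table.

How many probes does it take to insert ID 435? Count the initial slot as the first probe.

2

Insert 97: h=9, slot 9 empty → index 9.
Insert 102: h=3, slot 3 empty → index 3.
Insert 314: h=6, slot 6 empty → index 6.
Insert 435: h=6, slot 6 occupied → index 7.
Insert 136: h=4, slot 4 empty → index 4.
Table: [∅, ∅, ∅, 102, 136, ∅, 314, 435, ∅, 97, ∅]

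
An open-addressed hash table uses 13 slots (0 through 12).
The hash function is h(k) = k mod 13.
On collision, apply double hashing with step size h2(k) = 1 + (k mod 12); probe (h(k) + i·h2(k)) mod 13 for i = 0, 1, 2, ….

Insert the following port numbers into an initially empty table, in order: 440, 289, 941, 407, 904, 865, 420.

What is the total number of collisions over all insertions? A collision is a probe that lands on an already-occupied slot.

440 hashes to 11; slot 11 is free => place at 11.
289 hashes to 3; slot 3 is free => place at 3.
941 hashes to 5; slot 5 is free => place at 5.
407 hashes to 4; slot 4 is free => place at 4.
904 hashes to 7; slot 7 is free => place at 7.
865 hashes to 7, h2=2; 7 taken => place at 9.
420 hashes to 4, h2=1; 4,5 taken => place at 6.
Table: [-, -, -, 289, 407, 941, 420, 904, -, 865, -, 440, -]

3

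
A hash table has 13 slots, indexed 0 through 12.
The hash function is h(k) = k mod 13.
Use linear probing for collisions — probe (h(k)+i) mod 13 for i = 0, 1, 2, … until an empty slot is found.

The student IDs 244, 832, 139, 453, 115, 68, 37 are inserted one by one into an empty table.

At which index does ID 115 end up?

12

Insert 244: h=10, slot 10 empty -> index 10.
Insert 832: h=0, slot 0 empty -> index 0.
Insert 139: h=9, slot 9 empty -> index 9.
Insert 453: h=11, slot 11 empty -> index 11.
Insert 115: h=11, slot 11 occupied -> index 12.
Insert 68: h=3, slot 3 empty -> index 3.
Insert 37: h=11, slots 11,12,0 occupied -> index 1.
Table: [832, 37, -, 68, -, -, -, -, -, 139, 244, 453, 115]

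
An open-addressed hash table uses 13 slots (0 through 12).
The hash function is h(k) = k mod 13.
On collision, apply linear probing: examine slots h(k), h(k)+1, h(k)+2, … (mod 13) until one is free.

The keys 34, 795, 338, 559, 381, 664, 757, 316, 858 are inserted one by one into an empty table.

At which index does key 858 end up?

34 hashes to 8; slot 8 is free => place at 8.
795 hashes to 2; slot 2 is free => place at 2.
338 hashes to 0; slot 0 is free => place at 0.
559 hashes to 0; 0 taken => place at 1.
381 hashes to 4; slot 4 is free => place at 4.
664 hashes to 1; 1,2 taken => place at 3.
757 hashes to 3; 3,4 taken => place at 5.
316 hashes to 4; 4,5 taken => place at 6.
858 hashes to 0; 0,1,2,3,4,5,6 taken => place at 7.
Table: [338, 559, 795, 664, 381, 757, 316, 858, 34, -, -, -, -]

7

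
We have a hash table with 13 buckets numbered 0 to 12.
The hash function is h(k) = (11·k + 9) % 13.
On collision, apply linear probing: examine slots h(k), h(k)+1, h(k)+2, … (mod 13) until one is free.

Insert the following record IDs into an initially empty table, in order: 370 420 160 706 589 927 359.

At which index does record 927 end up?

5

370 hashes to 10; slot 10 is free → place at 10.
420 hashes to 1; slot 1 is free → place at 1.
160 hashes to 1; 1 taken → place at 2.
706 hashes to 1; 1,2 taken → place at 3.
589 hashes to 1; 1,2,3 taken → place at 4.
927 hashes to 1; 1,2,3,4 taken → place at 5.
359 hashes to 6; slot 6 is free → place at 6.
Table: [—, 420, 160, 706, 589, 927, 359, —, —, —, 370, —, —]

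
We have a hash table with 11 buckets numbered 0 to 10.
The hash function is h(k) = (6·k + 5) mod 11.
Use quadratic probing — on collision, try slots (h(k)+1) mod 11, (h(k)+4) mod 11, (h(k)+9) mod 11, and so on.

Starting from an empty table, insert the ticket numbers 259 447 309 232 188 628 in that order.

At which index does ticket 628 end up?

259: h=8 → slot 8
447: h=3 → slot 3
309: h=0 → slot 0
232: h=0, probe 0,1 → slot 1
188: h=0, probe 0,1,4 → slot 4
628: h=0, probe 0,1,4,9 → slot 9
Table: [309, 232, -, 447, 188, -, -, -, 259, 628, -]

9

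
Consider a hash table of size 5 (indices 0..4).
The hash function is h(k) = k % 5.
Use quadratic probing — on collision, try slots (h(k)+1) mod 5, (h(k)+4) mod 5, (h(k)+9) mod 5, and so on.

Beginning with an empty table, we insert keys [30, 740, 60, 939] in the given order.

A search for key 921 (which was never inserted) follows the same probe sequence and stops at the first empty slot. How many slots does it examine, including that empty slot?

Insert 30: h=0, slot 0 empty => index 0.
Insert 740: h=0, slot 0 occupied => index 1.
Insert 60: h=0, slots 0,1 occupied => index 4.
Insert 939: h=4, slots 4,0 occupied => index 3.
Table: [30, 740, —, 939, 60]
Lookup 921: h=1, probe 1,2 → slot 2 empty, not found.

2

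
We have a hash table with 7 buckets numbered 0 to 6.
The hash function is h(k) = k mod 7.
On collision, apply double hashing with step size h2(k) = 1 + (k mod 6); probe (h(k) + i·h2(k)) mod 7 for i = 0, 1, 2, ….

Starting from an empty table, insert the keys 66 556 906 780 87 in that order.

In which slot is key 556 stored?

Insert 66: h=3, slot 3 empty -> index 3.
Insert 556: h=3, h2=5, slot 3 occupied -> index 1.
Insert 906: h=3, h2=1, slot 3 occupied -> index 4.
Insert 780: h=3, h2=1, slots 3,4 occupied -> index 5.
Insert 87: h=3, h2=4, slot 3 occupied -> index 0.
Table: [87, 556, ., 66, 906, 780, .]

1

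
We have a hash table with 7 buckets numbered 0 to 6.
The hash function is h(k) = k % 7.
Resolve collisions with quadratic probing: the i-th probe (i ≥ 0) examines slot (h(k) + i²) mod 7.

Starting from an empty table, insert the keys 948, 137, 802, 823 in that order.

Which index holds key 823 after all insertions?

1

948: h=3 -> slot 3
137: h=4 -> slot 4
802: h=4, probe 4,5 -> slot 5
823: h=4, probe 4,5,1 -> slot 1
Table: [∅, 823, ∅, 948, 137, 802, ∅]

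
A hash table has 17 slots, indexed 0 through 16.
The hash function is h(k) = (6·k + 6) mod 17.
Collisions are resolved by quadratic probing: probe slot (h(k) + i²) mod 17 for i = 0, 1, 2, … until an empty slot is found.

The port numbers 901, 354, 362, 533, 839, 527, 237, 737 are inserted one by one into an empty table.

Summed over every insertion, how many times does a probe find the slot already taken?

901: h=6 -> slot 6
354: h=5 -> slot 5
362: h=2 -> slot 2
533: h=8 -> slot 8
839: h=8, probe 8,9 -> slot 9
527: h=6, probe 6,7 -> slot 7
237: h=0 -> slot 0
737: h=8, probe 8,9,12 -> slot 12
Table: [237, _, 362, _, _, 354, 901, 527, 533, 839, _, _, 737, _, _, _, _]

4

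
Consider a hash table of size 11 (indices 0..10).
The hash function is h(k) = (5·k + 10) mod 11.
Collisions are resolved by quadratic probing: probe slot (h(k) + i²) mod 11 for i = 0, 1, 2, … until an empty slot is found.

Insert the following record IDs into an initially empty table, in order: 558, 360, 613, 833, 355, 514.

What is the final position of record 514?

558: h=6 => slot 6
360: h=6, probe 6,7 => slot 7
613: h=6, probe 6,7,10 => slot 10
833: h=6, probe 6,7,10,4 => slot 4
355: h=3 => slot 3
514: h=6, probe 6,7,10,4,0 => slot 0
Table: [514, —, —, 355, 833, —, 558, 360, —, —, 613]

0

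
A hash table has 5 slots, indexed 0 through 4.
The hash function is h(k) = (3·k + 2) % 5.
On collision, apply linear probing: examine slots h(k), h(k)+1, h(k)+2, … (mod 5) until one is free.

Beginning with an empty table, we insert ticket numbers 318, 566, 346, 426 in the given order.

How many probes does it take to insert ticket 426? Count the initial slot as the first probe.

4

318: h=1 => slot 1
566: h=0 => slot 0
346: h=0, probe 0,1,2 => slot 2
426: h=0, probe 0,1,2,3 => slot 3
Table: [566, 318, 346, 426, .]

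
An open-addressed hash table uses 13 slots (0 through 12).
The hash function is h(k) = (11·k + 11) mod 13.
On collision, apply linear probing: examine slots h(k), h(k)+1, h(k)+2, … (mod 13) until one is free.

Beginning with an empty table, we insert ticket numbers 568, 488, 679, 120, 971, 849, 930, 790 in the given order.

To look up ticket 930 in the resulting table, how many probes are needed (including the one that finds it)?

568: h=6 → slot 6
488: h=10 → slot 10
679: h=5 → slot 5
120: h=5, probe 5,6,7 → slot 7
971: h=6, probe 6,7,8 → slot 8
849: h=3 → slot 3
930: h=10, probe 10,11 → slot 11
790: h=4 → slot 4
Table: [—, —, —, 849, 790, 679, 568, 120, 971, —, 488, 930, —]
Lookup 930: h=10, probe 10,11 → found at 11.

2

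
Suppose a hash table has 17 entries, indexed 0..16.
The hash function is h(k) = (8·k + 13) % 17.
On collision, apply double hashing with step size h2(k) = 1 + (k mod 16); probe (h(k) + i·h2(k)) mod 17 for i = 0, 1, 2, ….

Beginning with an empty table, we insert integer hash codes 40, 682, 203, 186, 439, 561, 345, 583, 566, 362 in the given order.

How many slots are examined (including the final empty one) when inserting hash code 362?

Insert 40: h=10, slot 10 empty => index 10.
Insert 682: h=12, slot 12 empty => index 12.
Insert 203: h=5, slot 5 empty => index 5.
Insert 186: h=5, h2=11, slot 5 occupied => index 16.
Insert 439: h=6, slot 6 empty => index 6.
Insert 561: h=13, slot 13 empty => index 13.
Insert 345: h=2, slot 2 empty => index 2.
Insert 583: h=2, h2=8, slots 2,10 occupied => index 1.
Insert 566: h=2, h2=7, slot 2 occupied => index 9.
Insert 362: h=2, h2=11, slots 2,13 occupied => index 7.
Table: [., 583, 345, ., ., 203, 439, 362, ., 566, 40, ., 682, 561, ., ., 186]

3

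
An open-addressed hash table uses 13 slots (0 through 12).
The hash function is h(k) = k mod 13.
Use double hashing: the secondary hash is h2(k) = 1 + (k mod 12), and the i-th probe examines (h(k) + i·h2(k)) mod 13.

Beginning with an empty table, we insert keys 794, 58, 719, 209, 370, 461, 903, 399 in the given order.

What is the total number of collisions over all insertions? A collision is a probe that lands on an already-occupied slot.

Insert 794: h=1, slot 1 empty -> index 1.
Insert 58: h=6, slot 6 empty -> index 6.
Insert 719: h=4, slot 4 empty -> index 4.
Insert 209: h=1, h2=6, slot 1 occupied -> index 7.
Insert 370: h=6, h2=11, slots 6,4 occupied -> index 2.
Insert 461: h=6, h2=6, slot 6 occupied -> index 12.
Insert 903: h=6, h2=4, slot 6 occupied -> index 10.
Insert 399: h=9, slot 9 empty -> index 9.
Table: [—, 794, 370, —, 719, —, 58, 209, —, 399, 903, —, 461]

5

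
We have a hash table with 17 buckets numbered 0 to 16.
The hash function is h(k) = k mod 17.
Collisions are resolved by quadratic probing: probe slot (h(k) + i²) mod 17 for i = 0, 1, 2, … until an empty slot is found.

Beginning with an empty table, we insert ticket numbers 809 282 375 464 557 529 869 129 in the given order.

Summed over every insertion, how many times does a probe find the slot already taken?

809 hashes to 10; slot 10 is free => place at 10.
282 hashes to 10; 10 taken => place at 11.
375 hashes to 1; slot 1 is free => place at 1.
464 hashes to 5; slot 5 is free => place at 5.
557 hashes to 13; slot 13 is free => place at 13.
529 hashes to 2; slot 2 is free => place at 2.
869 hashes to 2; 2 taken => place at 3.
129 hashes to 10; 10,11 taken => place at 14.
Table: [∅, 375, 529, 869, ∅, 464, ∅, ∅, ∅, ∅, 809, 282, ∅, 557, 129, ∅, ∅]

4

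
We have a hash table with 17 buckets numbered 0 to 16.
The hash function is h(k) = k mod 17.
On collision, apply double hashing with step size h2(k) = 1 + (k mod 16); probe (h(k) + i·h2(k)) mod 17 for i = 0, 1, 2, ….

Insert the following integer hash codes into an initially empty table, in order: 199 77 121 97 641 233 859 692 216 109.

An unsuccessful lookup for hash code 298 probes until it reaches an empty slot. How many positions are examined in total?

Insert 199: h=12, slot 12 empty -> index 12.
Insert 77: h=9, slot 9 empty -> index 9.
Insert 121: h=2, slot 2 empty -> index 2.
Insert 97: h=12, h2=2, slot 12 occupied -> index 14.
Insert 641: h=12, h2=2, slots 12,14 occupied -> index 16.
Insert 233: h=12, h2=10, slot 12 occupied -> index 5.
Insert 859: h=9, h2=12, slot 9 occupied -> index 4.
Insert 692: h=12, h2=5, slot 12 occupied -> index 0.
Insert 216: h=12, h2=9, slots 12,4 occupied -> index 13.
Insert 109: h=7, slot 7 empty -> index 7.
Table: [692, _, 121, _, 859, 233, _, 109, _, 77, _, _, 199, 216, 97, _, 641]
Lookup 298: h=9, h2=11, probe 9,3 → slot 3 empty, not found.

2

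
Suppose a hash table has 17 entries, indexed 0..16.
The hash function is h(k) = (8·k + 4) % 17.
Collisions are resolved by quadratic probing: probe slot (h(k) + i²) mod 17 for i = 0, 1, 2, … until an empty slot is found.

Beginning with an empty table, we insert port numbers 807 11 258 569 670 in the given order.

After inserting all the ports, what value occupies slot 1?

807: h=0 → slot 0
11: h=7 → slot 7
258: h=11 → slot 11
569: h=0, probe 0,1 → slot 1
670: h=9 → slot 9
Table: [807, 569, -, -, -, -, -, 11, -, 670, -, 258, -, -, -, -, -]

569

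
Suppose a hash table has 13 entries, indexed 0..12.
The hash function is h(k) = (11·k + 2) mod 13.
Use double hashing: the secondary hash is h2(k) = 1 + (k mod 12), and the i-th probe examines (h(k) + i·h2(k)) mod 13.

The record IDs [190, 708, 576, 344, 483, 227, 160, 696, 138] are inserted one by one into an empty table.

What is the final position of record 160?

190: h=12 → slot 12
708: h=3 → slot 3
576: h=7 → slot 7
344: h=3, h2=9, probe 3,12,8 → slot 8
483: h=11 → slot 11
227: h=3, h2=12, probe 3,2 → slot 2
160: h=7, h2=5, probe 7,12,4 → slot 4
696: h=1 → slot 1
138: h=12, h2=7, probe 12,6 → slot 6
Table: [., 696, 227, 708, 160, ., 138, 576, 344, ., ., 483, 190]

4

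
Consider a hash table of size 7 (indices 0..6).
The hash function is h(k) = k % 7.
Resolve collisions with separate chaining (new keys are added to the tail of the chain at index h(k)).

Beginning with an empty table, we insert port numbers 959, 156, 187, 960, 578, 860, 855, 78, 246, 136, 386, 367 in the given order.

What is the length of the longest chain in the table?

Insert 959: h=0, bucket 0 empty -> new chain.
Insert 156: h=2, bucket 2 empty -> new chain.
Insert 187: h=5, bucket 5 empty -> new chain.
Insert 960: h=1, bucket 1 empty -> new chain.
Insert 578: h=4, bucket 4 empty -> new chain.
Insert 860: h=6, bucket 6 empty -> new chain.
Insert 855: h=1, bucket 1 nonempty -> append to chain.
Insert 78: h=1, bucket 1 nonempty -> append to chain.
Insert 246: h=1, bucket 1 nonempty -> append to chain.
Insert 136: h=3, bucket 3 empty -> new chain.
Insert 386: h=1, bucket 1 nonempty -> append to chain.
Insert 367: h=3, bucket 3 nonempty -> append to chain.
Final buckets:
0: 959
1: 960 -> 855 -> 78 -> 246 -> 386
2: 156
3: 136 -> 367
4: 578
5: 187
6: 860

5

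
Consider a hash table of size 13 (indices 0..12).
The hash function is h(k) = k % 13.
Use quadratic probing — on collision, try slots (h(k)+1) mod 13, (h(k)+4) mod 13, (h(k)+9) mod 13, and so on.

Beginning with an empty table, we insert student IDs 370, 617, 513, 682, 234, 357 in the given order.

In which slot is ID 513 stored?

370: h=6 → slot 6
617: h=6, probe 6,7 → slot 7
513: h=6, probe 6,7,10 → slot 10
682: h=6, probe 6,7,10,2 → slot 2
234: h=0 → slot 0
357: h=6, probe 6,7,10,2,9 → slot 9
Table: [234, —, 682, —, —, —, 370, 617, —, 357, 513, —, —]

10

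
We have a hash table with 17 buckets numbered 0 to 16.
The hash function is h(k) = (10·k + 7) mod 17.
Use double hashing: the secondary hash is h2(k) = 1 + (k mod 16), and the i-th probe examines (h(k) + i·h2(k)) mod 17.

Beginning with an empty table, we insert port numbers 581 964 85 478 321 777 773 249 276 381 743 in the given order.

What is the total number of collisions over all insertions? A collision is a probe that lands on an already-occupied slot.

2

Insert 581: h=3, slot 3 empty → index 3.
Insert 964: h=8, slot 8 empty → index 8.
Insert 85: h=7, slot 7 empty → index 7.
Insert 478: h=10, slot 10 empty → index 10.
Insert 321: h=4, slot 4 empty → index 4.
Insert 777: h=8, h2=10, slot 8 occupied → index 1.
Insert 773: h=2, slot 2 empty → index 2.
Insert 249: h=15, slot 15 empty → index 15.
Insert 276: h=13, slot 13 empty → index 13.
Insert 381: h=9, slot 9 empty → index 9.
Insert 743: h=8, h2=8, slot 8 occupied → index 16.
Table: [., 777, 773, 581, 321, ., ., 85, 964, 381, 478, ., ., 276, ., 249, 743]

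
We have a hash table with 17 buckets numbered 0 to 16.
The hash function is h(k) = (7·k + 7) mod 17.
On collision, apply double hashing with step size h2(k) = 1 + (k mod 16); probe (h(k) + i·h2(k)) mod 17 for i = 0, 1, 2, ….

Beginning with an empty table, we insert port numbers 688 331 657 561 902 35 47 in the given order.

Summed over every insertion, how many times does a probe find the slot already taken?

Insert 688: h=12, slot 12 empty -> index 12.
Insert 331: h=12, h2=12, slot 12 occupied -> index 7.
Insert 657: h=16, slot 16 empty -> index 16.
Insert 561: h=7, h2=2, slot 7 occupied -> index 9.
Insert 902: h=14, slot 14 empty -> index 14.
Insert 35: h=14, h2=4, slot 14 occupied -> index 1.
Insert 47: h=13, slot 13 empty -> index 13.
Table: [—, 35, —, —, —, —, —, 331, —, 561, —, —, 688, 47, 902, —, 657]

3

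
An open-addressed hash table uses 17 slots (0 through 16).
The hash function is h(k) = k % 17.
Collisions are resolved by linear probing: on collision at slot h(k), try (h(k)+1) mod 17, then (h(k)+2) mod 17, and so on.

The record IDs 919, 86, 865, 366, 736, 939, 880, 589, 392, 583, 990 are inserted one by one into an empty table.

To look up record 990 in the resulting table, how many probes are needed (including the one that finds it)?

4

919 hashes to 1; slot 1 is free => place at 1.
86 hashes to 1; 1 taken => place at 2.
865 hashes to 15; slot 15 is free => place at 15.
366 hashes to 9; slot 9 is free => place at 9.
736 hashes to 5; slot 5 is free => place at 5.
939 hashes to 4; slot 4 is free => place at 4.
880 hashes to 13; slot 13 is free => place at 13.
589 hashes to 11; slot 11 is free => place at 11.
392 hashes to 1; 1,2 taken => place at 3.
583 hashes to 5; 5 taken => place at 6.
990 hashes to 4; 4,5,6 taken => place at 7.
Table: [., 919, 86, 392, 939, 736, 583, 990, ., 366, ., 589, ., 880, ., 865, .]
Lookup 990: h=4, probe 4,5,6,7 → found at 7.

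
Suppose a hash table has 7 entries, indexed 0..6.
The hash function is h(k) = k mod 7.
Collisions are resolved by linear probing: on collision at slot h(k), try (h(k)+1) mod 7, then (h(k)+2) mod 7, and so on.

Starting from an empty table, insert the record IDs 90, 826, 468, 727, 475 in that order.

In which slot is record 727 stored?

Insert 90: h=6, slot 6 empty => index 6.
Insert 826: h=0, slot 0 empty => index 0.
Insert 468: h=6, slots 6,0 occupied => index 1.
Insert 727: h=6, slots 6,0,1 occupied => index 2.
Insert 475: h=6, slots 6,0,1,2 occupied => index 3.
Table: [826, 468, 727, 475, _, _, 90]

2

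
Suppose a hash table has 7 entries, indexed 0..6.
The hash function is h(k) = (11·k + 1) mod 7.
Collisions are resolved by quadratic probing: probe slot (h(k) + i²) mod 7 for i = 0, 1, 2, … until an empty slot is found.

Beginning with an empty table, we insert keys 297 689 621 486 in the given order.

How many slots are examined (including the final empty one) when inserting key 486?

297: h=6 => slot 6
689: h=6, probe 6,0 => slot 0
621: h=0, probe 0,1 => slot 1
486: h=6, probe 6,0,3 => slot 3
Table: [689, 621, _, 486, _, _, 297]

3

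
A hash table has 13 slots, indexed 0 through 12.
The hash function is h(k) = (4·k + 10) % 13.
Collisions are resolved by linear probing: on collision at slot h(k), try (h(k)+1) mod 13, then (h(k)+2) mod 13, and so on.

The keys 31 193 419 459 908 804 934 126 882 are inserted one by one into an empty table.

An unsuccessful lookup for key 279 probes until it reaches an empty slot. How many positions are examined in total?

3

Insert 31: h=4, slot 4 empty => index 4.
Insert 193: h=2, slot 2 empty => index 2.
Insert 419: h=9, slot 9 empty => index 9.
Insert 459: h=0, slot 0 empty => index 0.
Insert 908: h=2, slot 2 occupied => index 3.
Insert 804: h=2, slots 2,3,4 occupied => index 5.
Insert 934: h=2, slots 2,3,4,5 occupied => index 6.
Insert 126: h=7, slot 7 empty => index 7.
Insert 882: h=2, slots 2,3,4,5,6,7 occupied => index 8.
Table: [459, -, 193, 908, 31, 804, 934, 126, 882, 419, -, -, -]
Lookup 279: h=8, probe 8,9,10 → slot 10 empty, not found.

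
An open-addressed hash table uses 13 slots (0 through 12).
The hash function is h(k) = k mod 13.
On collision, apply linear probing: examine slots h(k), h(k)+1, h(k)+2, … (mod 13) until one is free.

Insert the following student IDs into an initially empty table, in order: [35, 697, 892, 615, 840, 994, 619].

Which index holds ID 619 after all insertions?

Insert 35: h=9, slot 9 empty → index 9.
Insert 697: h=8, slot 8 empty → index 8.
Insert 892: h=8, slots 8,9 occupied → index 10.
Insert 615: h=4, slot 4 empty → index 4.
Insert 840: h=8, slots 8,9,10 occupied → index 11.
Insert 994: h=6, slot 6 empty → index 6.
Insert 619: h=8, slots 8,9,10,11 occupied → index 12.
Table: [-, -, -, -, 615, -, 994, -, 697, 35, 892, 840, 619]

12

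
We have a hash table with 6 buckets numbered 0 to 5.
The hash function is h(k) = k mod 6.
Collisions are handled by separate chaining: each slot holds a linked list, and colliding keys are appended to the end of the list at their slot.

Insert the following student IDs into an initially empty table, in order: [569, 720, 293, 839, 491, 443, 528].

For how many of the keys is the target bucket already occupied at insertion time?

5

Insert 569: h=5, bucket 5 empty -> new chain.
Insert 720: h=0, bucket 0 empty -> new chain.
Insert 293: h=5, bucket 5 nonempty -> append to chain.
Insert 839: h=5, bucket 5 nonempty -> append to chain.
Insert 491: h=5, bucket 5 nonempty -> append to chain.
Insert 443: h=5, bucket 5 nonempty -> append to chain.
Insert 528: h=0, bucket 0 nonempty -> append to chain.
Final buckets:
0: 720 -> 528
1: -
2: -
3: -
4: -
5: 569 -> 293 -> 839 -> 491 -> 443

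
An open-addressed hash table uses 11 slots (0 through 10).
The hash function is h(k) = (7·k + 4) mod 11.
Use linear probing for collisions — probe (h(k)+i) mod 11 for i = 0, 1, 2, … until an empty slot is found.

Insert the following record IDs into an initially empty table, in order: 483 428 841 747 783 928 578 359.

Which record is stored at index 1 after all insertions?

359

483: h=8 => slot 8
428: h=8, probe 8,9 => slot 9
841: h=6 => slot 6
747: h=8, probe 8,9,10 => slot 10
783: h=7 => slot 7
928: h=10, probe 10,0 => slot 0
578: h=2 => slot 2
359: h=9, probe 9,10,0,1 => slot 1
Table: [928, 359, 578, ., ., ., 841, 783, 483, 428, 747]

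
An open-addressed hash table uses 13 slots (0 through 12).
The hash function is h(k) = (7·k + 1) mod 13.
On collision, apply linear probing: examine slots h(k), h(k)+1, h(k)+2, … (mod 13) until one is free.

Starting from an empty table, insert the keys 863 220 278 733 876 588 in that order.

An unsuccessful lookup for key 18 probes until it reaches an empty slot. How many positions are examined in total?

5

863 hashes to 10; slot 10 is free → place at 10.
220 hashes to 7; slot 7 is free → place at 7.
278 hashes to 10; 10 taken → place at 11.
733 hashes to 10; 10,11 taken → place at 12.
876 hashes to 10; 10,11,12 taken → place at 0.
588 hashes to 9; slot 9 is free → place at 9.
Table: [876, —, —, —, —, —, —, 220, —, 588, 863, 278, 733]
Lookup 18: h=10, probe 10,11,12,0,1 → slot 1 empty, not found.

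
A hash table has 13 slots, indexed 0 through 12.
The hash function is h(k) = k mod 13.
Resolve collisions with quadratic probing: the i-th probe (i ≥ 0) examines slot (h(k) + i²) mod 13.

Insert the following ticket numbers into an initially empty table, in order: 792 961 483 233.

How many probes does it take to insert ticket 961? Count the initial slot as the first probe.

2

Insert 792: h=12, slot 12 empty → index 12.
Insert 961: h=12, slot 12 occupied → index 0.
Insert 483: h=2, slot 2 empty → index 2.
Insert 233: h=12, slots 12,0 occupied → index 3.
Table: [961, _, 483, 233, _, _, _, _, _, _, _, _, 792]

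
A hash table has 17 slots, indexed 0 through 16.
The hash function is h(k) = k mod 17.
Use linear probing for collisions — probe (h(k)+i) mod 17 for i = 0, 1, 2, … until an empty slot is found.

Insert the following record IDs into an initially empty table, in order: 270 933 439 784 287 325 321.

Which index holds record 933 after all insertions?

16

Insert 270: h=15, slot 15 empty → index 15.
Insert 933: h=15, slot 15 occupied → index 16.
Insert 439: h=14, slot 14 empty → index 14.
Insert 784: h=2, slot 2 empty → index 2.
Insert 287: h=15, slots 15,16 occupied → index 0.
Insert 325: h=2, slot 2 occupied → index 3.
Insert 321: h=15, slots 15,16,0 occupied → index 1.
Table: [287, 321, 784, 325, ., ., ., ., ., ., ., ., ., ., 439, 270, 933]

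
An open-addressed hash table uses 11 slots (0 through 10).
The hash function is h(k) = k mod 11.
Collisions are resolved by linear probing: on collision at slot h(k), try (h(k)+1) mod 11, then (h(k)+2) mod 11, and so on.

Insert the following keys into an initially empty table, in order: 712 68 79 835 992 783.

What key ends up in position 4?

712 hashes to 8; slot 8 is free → place at 8.
68 hashes to 2; slot 2 is free → place at 2.
79 hashes to 2; 2 taken → place at 3.
835 hashes to 10; slot 10 is free → place at 10.
992 hashes to 2; 2,3 taken → place at 4.
783 hashes to 2; 2,3,4 taken → place at 5.
Table: [_, _, 68, 79, 992, 783, _, _, 712, _, 835]

992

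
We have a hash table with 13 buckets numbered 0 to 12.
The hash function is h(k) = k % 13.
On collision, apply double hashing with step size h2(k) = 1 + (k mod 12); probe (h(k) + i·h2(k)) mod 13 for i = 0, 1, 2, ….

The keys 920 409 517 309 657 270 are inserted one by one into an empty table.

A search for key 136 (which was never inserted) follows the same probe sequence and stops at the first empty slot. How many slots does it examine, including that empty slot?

920: h=10 -> slot 10
409: h=6 -> slot 6
517: h=10, h2=2, probe 10,12 -> slot 12
309: h=10, h2=10, probe 10,7 -> slot 7
657: h=7, h2=10, probe 7,4 -> slot 4
270: h=10, h2=7, probe 10,4,11 -> slot 11
Table: [—, —, —, —, 657, —, 409, 309, —, —, 920, 270, 517]
Lookup 136: h=6, h2=5, probe 6,11,3 → slot 3 empty, not found.

3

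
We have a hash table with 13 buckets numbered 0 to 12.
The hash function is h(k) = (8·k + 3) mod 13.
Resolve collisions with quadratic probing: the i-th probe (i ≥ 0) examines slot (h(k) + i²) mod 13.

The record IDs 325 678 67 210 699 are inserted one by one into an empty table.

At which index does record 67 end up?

325: h=3 => slot 3
678: h=6 => slot 6
67: h=6, probe 6,7 => slot 7
210: h=6, probe 6,7,10 => slot 10
699: h=5 => slot 5
Table: [-, -, -, 325, -, 699, 678, 67, -, -, 210, -, -]

7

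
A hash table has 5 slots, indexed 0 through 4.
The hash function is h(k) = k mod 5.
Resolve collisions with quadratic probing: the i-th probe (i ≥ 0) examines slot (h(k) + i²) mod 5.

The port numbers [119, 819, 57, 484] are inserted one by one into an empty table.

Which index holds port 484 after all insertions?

3

Insert 119: h=4, slot 4 empty -> index 4.
Insert 819: h=4, slot 4 occupied -> index 0.
Insert 57: h=2, slot 2 empty -> index 2.
Insert 484: h=4, slots 4,0 occupied -> index 3.
Table: [819, —, 57, 484, 119]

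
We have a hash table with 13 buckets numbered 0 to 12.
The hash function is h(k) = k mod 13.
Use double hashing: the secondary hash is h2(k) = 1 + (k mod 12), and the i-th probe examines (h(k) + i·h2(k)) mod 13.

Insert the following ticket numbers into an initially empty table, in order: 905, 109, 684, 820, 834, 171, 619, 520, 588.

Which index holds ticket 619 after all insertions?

905 hashes to 8; slot 8 is free -> place at 8.
109 hashes to 5; slot 5 is free -> place at 5.
684 hashes to 8, h2=1; 8 taken -> place at 9.
820 hashes to 1; slot 1 is free -> place at 1.
834 hashes to 2; slot 2 is free -> place at 2.
171 hashes to 2, h2=4; 2 taken -> place at 6.
619 hashes to 8, h2=8; 8 taken -> place at 3.
520 hashes to 0; slot 0 is free -> place at 0.
588 hashes to 3, h2=1; 3 taken -> place at 4.
Table: [520, 820, 834, 619, 588, 109, 171, _, 905, 684, _, _, _]

3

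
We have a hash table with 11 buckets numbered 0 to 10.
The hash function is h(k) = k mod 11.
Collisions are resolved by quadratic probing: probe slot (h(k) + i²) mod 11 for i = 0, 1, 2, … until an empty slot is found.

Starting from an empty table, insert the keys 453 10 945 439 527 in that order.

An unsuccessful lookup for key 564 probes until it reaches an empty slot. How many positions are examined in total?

453: h=2 -> slot 2
10: h=10 -> slot 10
945: h=10, probe 10,0 -> slot 0
439: h=10, probe 10,0,3 -> slot 3
527: h=10, probe 10,0,3,8 -> slot 8
Table: [945, _, 453, 439, _, _, _, _, 527, _, 10]
Lookup 564: h=3, probe 3,4 → slot 4 empty, not found.

2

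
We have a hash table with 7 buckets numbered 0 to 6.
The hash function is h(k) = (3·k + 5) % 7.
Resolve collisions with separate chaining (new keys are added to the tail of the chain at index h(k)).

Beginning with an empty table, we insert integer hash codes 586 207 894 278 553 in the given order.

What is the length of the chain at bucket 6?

586 -> bucket 6
207 -> bucket 3
894 -> bucket 6 (collision)
278 -> bucket 6 (collision)
553 -> bucket 5
Final buckets:
0: -
1: -
2: -
3: 207
4: -
5: 553
6: 586 -> 894 -> 278

3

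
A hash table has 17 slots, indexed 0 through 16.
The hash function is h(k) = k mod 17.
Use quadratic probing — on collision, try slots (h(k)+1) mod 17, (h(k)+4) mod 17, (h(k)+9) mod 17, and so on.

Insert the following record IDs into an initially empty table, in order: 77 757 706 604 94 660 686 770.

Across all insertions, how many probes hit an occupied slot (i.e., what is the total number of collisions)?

Insert 77: h=9, slot 9 empty => index 9.
Insert 757: h=9, slot 9 occupied => index 10.
Insert 706: h=9, slots 9,10 occupied => index 13.
Insert 604: h=9, slots 9,10,13 occupied => index 1.
Insert 94: h=9, slots 9,10,13,1 occupied => index 8.
Insert 660: h=14, slot 14 empty => index 14.
Insert 686: h=6, slot 6 empty => index 6.
Insert 770: h=5, slot 5 empty => index 5.
Table: [-, 604, -, -, -, 770, 686, -, 94, 77, 757, -, -, 706, 660, -, -]

10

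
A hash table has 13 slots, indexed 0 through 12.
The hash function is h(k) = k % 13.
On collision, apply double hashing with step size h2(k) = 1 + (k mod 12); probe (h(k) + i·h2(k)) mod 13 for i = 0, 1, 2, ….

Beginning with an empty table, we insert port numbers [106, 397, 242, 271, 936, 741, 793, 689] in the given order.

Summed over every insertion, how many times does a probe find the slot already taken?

4

106: h=2 => slot 2
397: h=7 => slot 7
242: h=8 => slot 8
271: h=11 => slot 11
936: h=0 => slot 0
741: h=0, h2=10, probe 0,10 => slot 10
793: h=0, h2=2, probe 0,2,4 => slot 4
689: h=0, h2=6, probe 0,6 => slot 6
Table: [936, —, 106, —, 793, —, 689, 397, 242, —, 741, 271, —]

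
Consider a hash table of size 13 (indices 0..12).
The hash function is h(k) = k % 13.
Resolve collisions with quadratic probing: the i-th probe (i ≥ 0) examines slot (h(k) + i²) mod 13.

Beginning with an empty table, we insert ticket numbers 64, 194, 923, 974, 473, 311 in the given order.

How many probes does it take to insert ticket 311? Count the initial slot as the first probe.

64: h=12 → slot 12
194: h=12, probe 12,0 → slot 0
923: h=0, probe 0,1 → slot 1
974: h=12, probe 12,0,3 → slot 3
473: h=5 → slot 5
311: h=12, probe 12,0,3,8 → slot 8
Table: [194, 923, —, 974, —, 473, —, —, 311, —, —, —, 64]

4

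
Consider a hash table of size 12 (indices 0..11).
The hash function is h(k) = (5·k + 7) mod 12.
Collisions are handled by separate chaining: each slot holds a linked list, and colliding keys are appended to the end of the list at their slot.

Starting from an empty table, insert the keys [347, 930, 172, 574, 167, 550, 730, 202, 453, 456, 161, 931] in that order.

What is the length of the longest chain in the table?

4

Insert 347: h=2, bucket 2 empty → new chain.
Insert 930: h=1, bucket 1 empty → new chain.
Insert 172: h=3, bucket 3 empty → new chain.
Insert 574: h=9, bucket 9 empty → new chain.
Insert 167: h=2, bucket 2 nonempty → append to chain.
Insert 550: h=9, bucket 9 nonempty → append to chain.
Insert 730: h=9, bucket 9 nonempty → append to chain.
Insert 202: h=9, bucket 9 nonempty → append to chain.
Insert 453: h=4, bucket 4 empty → new chain.
Insert 456: h=7, bucket 7 empty → new chain.
Insert 161: h=8, bucket 8 empty → new chain.
Insert 931: h=6, bucket 6 empty → new chain.
Final buckets:
0: -
1: 930
2: 347 -> 167
3: 172
4: 453
5: -
6: 931
7: 456
8: 161
9: 574 -> 550 -> 730 -> 202
10: -
11: -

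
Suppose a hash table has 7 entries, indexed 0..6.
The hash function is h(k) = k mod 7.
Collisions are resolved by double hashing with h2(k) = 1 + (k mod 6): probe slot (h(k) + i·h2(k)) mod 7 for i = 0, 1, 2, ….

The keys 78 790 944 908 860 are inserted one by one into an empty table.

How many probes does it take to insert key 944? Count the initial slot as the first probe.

2

Insert 78: h=1, slot 1 empty => index 1.
Insert 790: h=6, slot 6 empty => index 6.
Insert 944: h=6, h2=3, slot 6 occupied => index 2.
Insert 908: h=5, slot 5 empty => index 5.
Insert 860: h=6, h2=3, slots 6,2,5,1 occupied => index 4.
Table: [., 78, 944, ., 860, 908, 790]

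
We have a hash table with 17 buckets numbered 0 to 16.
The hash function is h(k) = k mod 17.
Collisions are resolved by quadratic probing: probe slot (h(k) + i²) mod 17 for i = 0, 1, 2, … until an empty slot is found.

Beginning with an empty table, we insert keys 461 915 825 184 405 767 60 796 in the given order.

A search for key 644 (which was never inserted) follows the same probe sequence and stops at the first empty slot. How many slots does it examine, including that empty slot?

2

461 hashes to 2; slot 2 is free → place at 2.
915 hashes to 14; slot 14 is free → place at 14.
825 hashes to 9; slot 9 is free → place at 9.
184 hashes to 14; 14 taken → place at 15.
405 hashes to 14; 14,15 taken → place at 1.
767 hashes to 2; 2 taken → place at 3.
60 hashes to 9; 9 taken → place at 10.
796 hashes to 14; 14,15,1 taken → place at 6.
Table: [_, 405, 461, 767, _, _, 796, _, _, 825, 60, _, _, _, 915, 184, _]
Lookup 644: h=15, probe 15,16 → slot 16 empty, not found.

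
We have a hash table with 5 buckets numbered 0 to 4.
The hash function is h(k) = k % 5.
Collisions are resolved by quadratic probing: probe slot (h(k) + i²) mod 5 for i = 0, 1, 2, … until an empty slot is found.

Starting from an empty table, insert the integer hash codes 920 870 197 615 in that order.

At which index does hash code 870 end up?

1

920: h=0 => slot 0
870: h=0, probe 0,1 => slot 1
197: h=2 => slot 2
615: h=0, probe 0,1,4 => slot 4
Table: [920, 870, 197, -, 615]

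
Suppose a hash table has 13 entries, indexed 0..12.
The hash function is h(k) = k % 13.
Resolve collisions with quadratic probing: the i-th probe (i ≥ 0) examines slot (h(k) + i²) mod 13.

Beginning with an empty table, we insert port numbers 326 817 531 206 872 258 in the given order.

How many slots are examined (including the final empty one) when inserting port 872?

3

326 hashes to 1; slot 1 is free -> place at 1.
817 hashes to 11; slot 11 is free -> place at 11.
531 hashes to 11; 11 taken -> place at 12.
206 hashes to 11; 11,12 taken -> place at 2.
872 hashes to 1; 1,2 taken -> place at 5.
258 hashes to 11; 11,12,2 taken -> place at 7.
Table: [_, 326, 206, _, _, 872, _, 258, _, _, _, 817, 531]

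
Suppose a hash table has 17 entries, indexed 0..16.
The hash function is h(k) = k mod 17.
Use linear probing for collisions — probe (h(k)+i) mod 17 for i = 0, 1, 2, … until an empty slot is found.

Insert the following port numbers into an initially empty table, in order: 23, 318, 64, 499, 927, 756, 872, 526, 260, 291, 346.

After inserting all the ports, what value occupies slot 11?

23 hashes to 6; slot 6 is free => place at 6.
318 hashes to 12; slot 12 is free => place at 12.
64 hashes to 13; slot 13 is free => place at 13.
499 hashes to 6; 6 taken => place at 7.
927 hashes to 9; slot 9 is free => place at 9.
756 hashes to 8; slot 8 is free => place at 8.
872 hashes to 5; slot 5 is free => place at 5.
526 hashes to 16; slot 16 is free => place at 16.
260 hashes to 5; 5,6,7,8,9 taken => place at 10.
291 hashes to 2; slot 2 is free => place at 2.
346 hashes to 6; 6,7,8,9,10 taken => place at 11.
Table: [-, -, 291, -, -, 872, 23, 499, 756, 927, 260, 346, 318, 64, -, -, 526]

346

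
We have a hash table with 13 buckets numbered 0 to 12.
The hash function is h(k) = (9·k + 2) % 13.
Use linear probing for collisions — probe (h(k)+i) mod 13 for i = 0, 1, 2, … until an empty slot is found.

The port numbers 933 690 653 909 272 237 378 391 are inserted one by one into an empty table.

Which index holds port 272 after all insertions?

Insert 933: h=1, slot 1 empty => index 1.
Insert 690: h=11, slot 11 empty => index 11.
Insert 653: h=3, slot 3 empty => index 3.
Insert 909: h=6, slot 6 empty => index 6.
Insert 272: h=6, slot 6 occupied => index 7.
Insert 237: h=3, slot 3 occupied => index 4.
Insert 378: h=11, slot 11 occupied => index 12.
Insert 391: h=11, slots 11,12 occupied => index 0.
Table: [391, 933, -, 653, 237, -, 909, 272, -, -, -, 690, 378]

7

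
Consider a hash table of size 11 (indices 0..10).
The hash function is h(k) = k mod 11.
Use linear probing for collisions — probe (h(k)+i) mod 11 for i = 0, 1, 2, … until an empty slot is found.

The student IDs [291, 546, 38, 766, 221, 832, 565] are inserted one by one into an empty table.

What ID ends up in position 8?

766

291 hashes to 5; slot 5 is free => place at 5.
546 hashes to 7; slot 7 is free => place at 7.
38 hashes to 5; 5 taken => place at 6.
766 hashes to 7; 7 taken => place at 8.
221 hashes to 1; slot 1 is free => place at 1.
832 hashes to 7; 7,8 taken => place at 9.
565 hashes to 4; slot 4 is free => place at 4.
Table: [—, 221, —, —, 565, 291, 38, 546, 766, 832, —]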